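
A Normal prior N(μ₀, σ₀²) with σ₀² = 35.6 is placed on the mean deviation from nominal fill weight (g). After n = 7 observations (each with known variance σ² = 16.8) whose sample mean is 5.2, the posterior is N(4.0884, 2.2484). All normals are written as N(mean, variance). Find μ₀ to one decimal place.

With known observation variance, the Normal–Normal posterior has precision τ_n = τ₀ + n/σ² and mean μ_n = (τ₀μ₀ + (n/σ²)x̄)/τ_n.
Here τ₀ = 1/35.6 = 0.028090 and τ_data = 7/16.8 = 0.416667, so τ_n = 0.444757.
Rearranging for μ₀: μ₀ = (μ_n·τ_n − τ_data·x̄)/τ₀ = (4.0884·0.444757 − 0.416667·5.2) / 0.028090 = -0.348324/0.028090 ≈ -12.4.

μ₀ = -12.4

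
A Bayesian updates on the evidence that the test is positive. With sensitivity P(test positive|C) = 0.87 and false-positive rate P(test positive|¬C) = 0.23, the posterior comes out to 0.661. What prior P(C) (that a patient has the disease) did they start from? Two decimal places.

In odds form, posterior odds = prior odds × likelihood ratio, so prior odds = posterior odds ÷ LR.
Posterior odds = 0.661/(1−0.661) = 1.9499. LR = 0.87/0.23 = 3.7826.
Prior odds = 1.9499/3.7826 = 0.5155, so P(C) = 0.5155/(1+0.5155) ≈ 0.34.

P(C) = 0.34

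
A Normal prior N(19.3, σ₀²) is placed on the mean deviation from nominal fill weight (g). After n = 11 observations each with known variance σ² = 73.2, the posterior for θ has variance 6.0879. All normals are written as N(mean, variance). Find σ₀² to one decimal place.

σ₀² = 71.5

For the Normal–Normal model with known σ², precisions add: τ_n = τ₀ + n/σ².
So 1/σ₀² = 1/6.0879 − 11/73.2 = 0.164260 − 0.150273 = 0.013987.
Hence σ₀² = 1/0.013987 ≈ 71.5.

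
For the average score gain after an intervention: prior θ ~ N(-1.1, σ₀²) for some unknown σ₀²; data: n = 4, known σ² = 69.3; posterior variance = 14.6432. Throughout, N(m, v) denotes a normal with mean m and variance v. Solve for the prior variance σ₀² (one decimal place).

For the Normal–Normal model with known σ², precisions add: τ_n = τ₀ + n/σ².
So 1/σ₀² = 1/14.6432 − 4/69.3 = 0.068291 − 0.057720 = 0.010571.
Hence σ₀² = 1/0.010571 ≈ 94.6.

σ₀² = 94.6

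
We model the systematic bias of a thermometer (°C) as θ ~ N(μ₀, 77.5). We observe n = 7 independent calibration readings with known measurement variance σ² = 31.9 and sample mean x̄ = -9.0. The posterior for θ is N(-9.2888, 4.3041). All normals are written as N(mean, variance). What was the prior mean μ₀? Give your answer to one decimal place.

With known observation variance, the Normal–Normal posterior has precision τ_n = τ₀ + n/σ² and mean μ_n = (τ₀μ₀ + (n/σ²)x̄)/τ_n.
Here τ₀ = 1/77.5 = 0.012903 and τ_data = 7/31.9 = 0.219436, so τ_n = 0.232339.
Rearranging for μ₀: μ₀ = (μ_n·τ_n − τ_data·x̄)/τ₀ = (-9.2888·0.232339 − 0.219436·-9.0) / 0.012903 = -0.183227/0.012903 ≈ -14.2.

μ₀ = -14.2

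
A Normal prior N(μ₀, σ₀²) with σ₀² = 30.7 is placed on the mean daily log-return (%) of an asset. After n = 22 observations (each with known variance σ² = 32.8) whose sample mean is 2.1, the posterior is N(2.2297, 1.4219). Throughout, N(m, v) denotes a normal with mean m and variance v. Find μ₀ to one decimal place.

μ₀ = 4.9

With known observation variance, the Normal–Normal posterior has precision τ_n = τ₀ + n/σ² and mean μ_n = (τ₀μ₀ + (n/σ²)x̄)/τ_n.
Here τ₀ = 1/30.7 = 0.032573 and τ_data = 22/32.8 = 0.670732, so τ_n = 0.703305.
Rearranging for μ₀: μ₀ = (μ_n·τ_n − τ_data·x̄)/τ₀ = (2.2297·0.703305 − 0.670732·2.1) / 0.032573 = 0.159622/0.032573 ≈ 4.9.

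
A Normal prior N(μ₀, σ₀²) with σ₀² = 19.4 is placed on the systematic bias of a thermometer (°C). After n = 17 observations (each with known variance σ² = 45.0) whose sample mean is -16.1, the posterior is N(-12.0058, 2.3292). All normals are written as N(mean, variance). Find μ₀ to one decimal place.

μ₀ = 18.0

With known observation variance, the Normal–Normal posterior has precision τ_n = τ₀ + n/σ² and mean μ_n = (τ₀μ₀ + (n/σ²)x̄)/τ_n.
Here τ₀ = 1/19.4 = 0.051546 and τ_data = 17/45.0 = 0.377778, so τ_n = 0.429324.
Rearranging for μ₀: μ₀ = (μ_n·τ_n − τ_data·x̄)/τ₀ = (-12.0058·0.429324 − 0.377778·-16.1) / 0.051546 = 0.927848/0.051546 ≈ 18.0.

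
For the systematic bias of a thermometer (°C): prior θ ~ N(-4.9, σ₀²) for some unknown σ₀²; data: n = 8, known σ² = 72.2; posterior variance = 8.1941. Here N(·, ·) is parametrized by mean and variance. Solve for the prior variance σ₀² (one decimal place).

Posterior precision equals prior precision plus data precision: 1/σ_n² = 1/σ₀² + n/σ².
So 1/σ₀² = 1/8.1941 − 8/72.2 = 0.122039 − 0.110803 = 0.011236.
Hence σ₀² = 1/0.011236 ≈ 89.0.

σ₀² = 89.0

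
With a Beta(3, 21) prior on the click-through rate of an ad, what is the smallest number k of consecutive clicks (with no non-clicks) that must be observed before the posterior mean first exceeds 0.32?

k = 7

After k clicks and 0 non-clicks the posterior is Beta(3+k, 21), with mean (3+k)/(3+21+k).
Set (3+k)/(24+k) > 0.32 and solve: k > (0.32·24 − 3)/(1 − 0.32) = 6.882.
The smallest integer exceeding 6.882 is 7, and checking k=7: (10)/(31) = 0.3226 > 0.32.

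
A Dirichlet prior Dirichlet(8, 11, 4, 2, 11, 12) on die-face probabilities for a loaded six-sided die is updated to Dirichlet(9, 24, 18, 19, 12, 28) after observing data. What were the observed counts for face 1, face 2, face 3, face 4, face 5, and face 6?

counts (1, 13, 14, 17, 1, 16)

For a Dirichlet(α) prior with multinomial counts c, the posterior is Dirichlet(α + c) componentwise.
Counts are posterior − prior componentwise: 9−8=1, 24−11=13, 18−4=14, 19−2=17, 12−11=1, 28−12=16.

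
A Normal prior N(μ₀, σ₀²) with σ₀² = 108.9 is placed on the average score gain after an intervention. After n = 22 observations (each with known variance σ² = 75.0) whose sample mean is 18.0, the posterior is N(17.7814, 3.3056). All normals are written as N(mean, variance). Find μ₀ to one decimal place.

The posterior mean is a precision-weighted average: μ_n = (τ₀μ₀ + τ_data·x̄)/(τ₀+τ_data), with τ₀=1/σ₀² and τ_data=n/σ².
Here τ₀ = 1/108.9 = 0.009183 and τ_data = 22/75.0 = 0.293333, so τ_n = 0.302516.
Rearranging for μ₀: μ₀ = (μ_n·τ_n − τ_data·x̄)/τ₀ = (17.7814·0.302516 − 0.293333·18.0) / 0.009183 = 0.099164/0.009183 ≈ 10.8.

μ₀ = 10.8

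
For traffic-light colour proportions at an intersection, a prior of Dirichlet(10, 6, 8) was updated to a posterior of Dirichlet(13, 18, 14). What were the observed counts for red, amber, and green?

For a Dirichlet(α) prior with multinomial counts c, the posterior is Dirichlet(α + c) componentwise.
Counts are posterior − prior componentwise: 13−10=3, 18−6=12, 14−8=6.

counts (3, 12, 6)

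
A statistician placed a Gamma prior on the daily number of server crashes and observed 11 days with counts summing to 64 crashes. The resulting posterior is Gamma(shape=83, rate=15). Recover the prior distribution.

A Gamma(α, β) prior (rate parametrization) on a Poisson rate with n observations summing to S gives posterior Gamma(α+S, β+n).
So α = 83 − 64 = 19 and β = 15 − 11 = 4.

Gamma(shape=19, rate=4)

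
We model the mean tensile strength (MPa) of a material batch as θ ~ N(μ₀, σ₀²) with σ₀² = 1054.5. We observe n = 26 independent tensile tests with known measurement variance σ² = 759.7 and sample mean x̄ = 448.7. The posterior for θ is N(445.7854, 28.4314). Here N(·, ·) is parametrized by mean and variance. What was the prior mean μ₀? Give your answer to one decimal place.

With known observation variance, the Normal–Normal posterior has precision τ_n = τ₀ + n/σ² and mean μ_n = (τ₀μ₀ + (n/σ²)x̄)/τ_n.
Here τ₀ = 1/1054.5 = 0.000948 and τ_data = 26/759.7 = 0.034224, so τ_n = 0.035172.
Rearranging for μ₀: μ₀ = (μ_n·τ_n − τ_data·x̄)/τ₀ = (445.7854·0.035172 − 0.034224·448.7) / 0.000948 = 0.322855/0.000948 ≈ 340.6.

μ₀ = 340.6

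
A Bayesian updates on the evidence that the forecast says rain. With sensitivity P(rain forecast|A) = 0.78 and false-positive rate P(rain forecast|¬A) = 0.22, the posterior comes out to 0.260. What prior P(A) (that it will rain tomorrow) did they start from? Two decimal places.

In odds form, posterior odds = prior odds × likelihood ratio, so prior odds = posterior odds ÷ LR.
Posterior odds = 0.260/(1−0.260) = 0.3514. LR = 0.78/0.22 = 3.5455.
Prior odds = 0.3514/3.5455 = 0.0991, so P(A) = 0.0991/(1+0.0991) ≈ 0.09.

P(A) = 0.09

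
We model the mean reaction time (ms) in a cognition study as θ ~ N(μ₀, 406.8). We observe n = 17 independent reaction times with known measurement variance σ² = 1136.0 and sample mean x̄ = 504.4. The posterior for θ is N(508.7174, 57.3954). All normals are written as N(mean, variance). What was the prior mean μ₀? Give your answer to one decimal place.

μ₀ = 535.0

The posterior mean is a precision-weighted average: μ_n = (τ₀μ₀ + τ_data·x̄)/(τ₀+τ_data), with τ₀=1/σ₀² and τ_data=n/σ².
Here τ₀ = 1/406.8 = 0.002458 and τ_data = 17/1136.0 = 0.014965, so τ_n = 0.017423.
Rearranging for μ₀: μ₀ = (μ_n·τ_n − τ_data·x̄)/τ₀ = (508.7174·0.017423 − 0.014965·504.4) / 0.002458 = 1.315037/0.002458 ≈ 535.0.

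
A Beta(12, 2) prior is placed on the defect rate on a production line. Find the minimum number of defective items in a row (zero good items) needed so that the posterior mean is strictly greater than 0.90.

k = 7

After k defective items and 0 good items the posterior is Beta(12+k, 2), with mean (12+k)/(12+2+k).
Set (12+k)/(14+k) > 0.90 and solve: k > (0.90·14 − 12)/(1 − 0.90) = 6.000.
The smallest integer exceeding 6.000 is 7.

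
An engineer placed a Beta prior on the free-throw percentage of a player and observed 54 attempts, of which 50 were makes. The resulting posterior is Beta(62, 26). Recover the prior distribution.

Beta(12, 22)

Beta is conjugate to the binomial likelihood: posterior = Beta(a+s, b+f).
Subtract the data counts: 62−50=12, 26−4=22.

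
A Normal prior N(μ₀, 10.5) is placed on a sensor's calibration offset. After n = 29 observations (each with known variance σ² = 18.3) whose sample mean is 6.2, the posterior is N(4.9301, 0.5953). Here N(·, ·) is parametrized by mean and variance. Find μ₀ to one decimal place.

μ₀ = -16.2

With known observation variance, the Normal–Normal posterior has precision τ_n = τ₀ + n/σ² and mean μ_n = (τ₀μ₀ + (n/σ²)x̄)/τ_n.
Here τ₀ = 1/10.5 = 0.095238 and τ_data = 29/18.3 = 1.584699, so τ_n = 1.679937.
Rearranging for μ₀: μ₀ = (μ_n·τ_n − τ_data·x̄)/τ₀ = (4.9301·1.679937 − 1.584699·6.2) / 0.095238 = -1.542876/0.095238 ≈ -16.2.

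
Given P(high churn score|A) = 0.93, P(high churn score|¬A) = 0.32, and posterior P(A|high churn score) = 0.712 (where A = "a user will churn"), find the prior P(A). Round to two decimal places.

P(A) = 0.46

In odds form, posterior odds = prior odds × likelihood ratio, so prior odds = posterior odds ÷ LR.
Posterior odds = 0.712/(1−0.712) = 2.4722. LR = 0.93/0.32 = 2.9062.
Prior odds = 2.4722/2.9062 = 0.8507, so P(A) = 0.8507/(1+0.8507) ≈ 0.46.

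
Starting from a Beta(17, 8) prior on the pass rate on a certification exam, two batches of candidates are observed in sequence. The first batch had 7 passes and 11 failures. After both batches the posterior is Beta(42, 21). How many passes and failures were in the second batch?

18 passes and 2 failures

Because Beta–binomial updating is additive in the counts, the combined data contributed (α_post−α_prior, β_post−β_prior) successes and failures.
Total across both batches: 42−17=25 passes, 21−8=13 failures.
Subtract the first batch: 25−7=18 passes and 13−11=2 failures.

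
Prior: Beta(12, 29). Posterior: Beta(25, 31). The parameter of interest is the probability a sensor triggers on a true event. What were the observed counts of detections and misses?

13 detections and 2 misses

A Beta(α, β) prior with s successes and f failures in binomial data gives a Beta(α+s, β+f) posterior.
Match parameters: s=25−12=13, f=31−29=2.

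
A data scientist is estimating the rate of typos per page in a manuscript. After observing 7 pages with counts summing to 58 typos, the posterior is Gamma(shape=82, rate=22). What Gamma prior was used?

A Gamma(α, β) prior (rate parametrization) on a Poisson rate with n observations summing to S gives posterior Gamma(α+S, β+n).
So α = 82 − 58 = 24 and β = 22 − 7 = 15.

Gamma(shape=24, rate=15)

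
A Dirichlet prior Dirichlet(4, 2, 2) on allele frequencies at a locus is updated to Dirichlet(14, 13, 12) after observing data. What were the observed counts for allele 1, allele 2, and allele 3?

counts (10, 11, 10)

For a Dirichlet(α) prior with multinomial counts c, the posterior is Dirichlet(α + c) componentwise.
Counts are posterior − prior componentwise: 14−4=10, 13−2=11, 12−2=10.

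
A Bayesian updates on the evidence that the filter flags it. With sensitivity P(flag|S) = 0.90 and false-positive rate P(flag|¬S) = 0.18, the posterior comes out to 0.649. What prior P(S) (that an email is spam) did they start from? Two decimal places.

P(S) = 0.27

In odds form, posterior odds = prior odds × likelihood ratio, so prior odds = posterior odds ÷ LR.
Posterior odds = 0.649/(1−0.649) = 1.8490. LR = 0.90/0.18 = 5.0000.
Prior odds = 1.8490/5.0000 = 0.3698, so P(S) = 0.3698/(1+0.3698) ≈ 0.27.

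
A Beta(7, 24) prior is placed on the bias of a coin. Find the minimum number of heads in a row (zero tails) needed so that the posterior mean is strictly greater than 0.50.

k = 18

After k heads and 0 tails the posterior is Beta(7+k, 24), with mean (7+k)/(7+24+k).
Set (7+k)/(31+k) > 0.50 and solve: k > (0.50·31 − 7)/(1 − 0.50) = 17.000.
The smallest integer exceeding 17.000 is 18, and checking k=18: (25)/(49) = 0.5102 > 0.50.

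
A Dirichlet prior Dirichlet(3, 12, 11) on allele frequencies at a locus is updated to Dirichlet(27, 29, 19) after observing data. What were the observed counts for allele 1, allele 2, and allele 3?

For a Dirichlet(α) prior with multinomial counts c, the posterior is Dirichlet(α + c) componentwise.
Counts are posterior − prior componentwise: 27−3=24, 29−12=17, 19−11=8.

counts (24, 17, 8)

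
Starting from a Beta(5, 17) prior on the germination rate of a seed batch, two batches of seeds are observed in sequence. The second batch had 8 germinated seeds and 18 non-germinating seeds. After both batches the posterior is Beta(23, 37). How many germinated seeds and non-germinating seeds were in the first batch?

10 germinated seeds and 2 non-germinating seeds

Sequential conjugate updates are equivalent to a single update on the pooled data, so total successes = posterior α − prior α and total failures = posterior β − prior β.
Total across both batches: 23−5=18 germinated seeds, 37−17=20 non-germinating seeds.
Subtract the second batch: 18−8=10 germinated seeds and 20−18=2 non-germinating seeds.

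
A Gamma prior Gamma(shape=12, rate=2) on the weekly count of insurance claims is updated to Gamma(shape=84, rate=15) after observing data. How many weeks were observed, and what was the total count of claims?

n = 13 weeks with total 72 claims

A Gamma(α, β) prior (rate parametrization) on a Poisson rate with n observations summing to S gives posterior Gamma(α+S, β+n).
Matching: Σxᵢ = 84 − 12 = 72 and n = 15 − 2 = 13.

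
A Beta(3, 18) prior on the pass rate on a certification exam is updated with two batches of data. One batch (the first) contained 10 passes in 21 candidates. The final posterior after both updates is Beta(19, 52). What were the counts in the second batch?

Because Beta–binomial updating is additive in the counts, the combined data contributed (α_post−α_prior, β_post−β_prior) successes and failures.
Total across both batches: 19−3=16 passes, 52−18=34 failures.
Subtract the first batch: 16−10=6 passes and 34−11=23 failures.

6 passes and 23 failures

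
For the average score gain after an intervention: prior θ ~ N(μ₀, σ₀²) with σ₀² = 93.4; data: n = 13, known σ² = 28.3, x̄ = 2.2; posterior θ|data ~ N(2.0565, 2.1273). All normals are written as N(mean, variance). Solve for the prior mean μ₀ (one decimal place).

μ₀ = -4.1

With known observation variance, the Normal–Normal posterior has precision τ_n = τ₀ + n/σ² and mean μ_n = (τ₀μ₀ + (n/σ²)x̄)/τ_n.
Here τ₀ = 1/93.4 = 0.010707 and τ_data = 13/28.3 = 0.459364, so τ_n = 0.470071.
Rearranging for μ₀: μ₀ = (μ_n·τ_n − τ_data·x̄)/τ₀ = (2.0565·0.470071 − 0.459364·2.2) / 0.010707 = -0.043900/0.010707 ≈ -4.1.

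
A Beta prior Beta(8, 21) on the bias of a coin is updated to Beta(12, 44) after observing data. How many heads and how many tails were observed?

4 heads and 23 tails

Under Beta–binomial conjugacy the posterior parameters are (a+s, b+f).
So s = 12 − 8 = 4 and f = 44 − 21 = 23.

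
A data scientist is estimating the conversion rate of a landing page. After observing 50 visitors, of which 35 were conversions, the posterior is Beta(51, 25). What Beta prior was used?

A Beta(a, b) prior with s successes and f failures in binomial data gives a Beta(a+s, b+f) posterior.
So a = 51 − 35 = 16 and b = 25 − 15 = 10.

Beta(16, 10)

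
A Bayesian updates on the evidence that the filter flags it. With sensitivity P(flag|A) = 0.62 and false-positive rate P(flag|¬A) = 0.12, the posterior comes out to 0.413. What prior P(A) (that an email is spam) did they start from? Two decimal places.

In odds form, posterior odds = prior odds × likelihood ratio, so prior odds = posterior odds ÷ LR.
Posterior odds = 0.413/(1−0.413) = 0.7036. LR = 0.62/0.12 = 5.1667.
Prior odds = 0.7036/5.1667 = 0.1362, so P(A) = 0.1362/(1+0.1362) ≈ 0.12.

P(A) = 0.12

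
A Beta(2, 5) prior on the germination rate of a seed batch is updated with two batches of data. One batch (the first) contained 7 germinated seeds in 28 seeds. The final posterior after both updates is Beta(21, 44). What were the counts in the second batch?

12 germinated seeds and 18 non-germinating seeds

Sequential conjugate updates are equivalent to a single update on the pooled data, so total successes = posterior α − prior α and total failures = posterior β − prior β.
Total across both batches: 21−2=19 germinated seeds, 44−5=39 non-germinating seeds.
Subtract the first batch: 19−7=12 germinated seeds and 39−21=18 non-germinating seeds.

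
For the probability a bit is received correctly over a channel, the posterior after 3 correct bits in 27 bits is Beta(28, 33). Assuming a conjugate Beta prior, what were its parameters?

Under Beta–binomial conjugacy the posterior parameters are (α+s, β+f).
So α = 28 − 3 = 25 and β = 33 − 24 = 9.

Beta(25, 9)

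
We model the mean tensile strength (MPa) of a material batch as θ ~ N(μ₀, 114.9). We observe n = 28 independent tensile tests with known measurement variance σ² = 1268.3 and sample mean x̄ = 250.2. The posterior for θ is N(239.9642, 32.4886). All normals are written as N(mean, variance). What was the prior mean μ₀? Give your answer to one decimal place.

The posterior mean is a precision-weighted average: μ_n = (τ₀μ₀ + τ_data·x̄)/(τ₀+τ_data), with τ₀=1/σ₀² and τ_data=n/σ².
Here τ₀ = 1/114.9 = 0.008703 and τ_data = 28/1268.3 = 0.022077, so τ_n = 0.030780.
Rearranging for μ₀: μ₀ = (μ_n·τ_n − τ_data·x̄)/τ₀ = (239.9642·0.030780 − 0.022077·250.2) / 0.008703 = 1.862433/0.008703 ≈ 214.0.

μ₀ = 214.0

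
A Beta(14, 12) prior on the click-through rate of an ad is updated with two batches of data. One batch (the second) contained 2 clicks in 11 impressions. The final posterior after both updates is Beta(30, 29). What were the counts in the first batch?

14 clicks and 8 non-clicks

Because Beta–binomial updating is additive in the counts, the combined data contributed (α_post−α_prior, β_post−β_prior) successes and failures.
Total across both batches: 30−14=16 clicks, 29−12=17 non-clicks.
Subtract the second batch: 16−2=14 clicks and 17−9=8 non-clicks.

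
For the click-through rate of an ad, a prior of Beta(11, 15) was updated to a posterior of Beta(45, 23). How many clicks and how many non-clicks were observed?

34 clicks and 8 non-clicks

Under Beta–binomial conjugacy the posterior parameters are (a+s, b+f).
Match parameters: s=45−11=34, f=23−15=8.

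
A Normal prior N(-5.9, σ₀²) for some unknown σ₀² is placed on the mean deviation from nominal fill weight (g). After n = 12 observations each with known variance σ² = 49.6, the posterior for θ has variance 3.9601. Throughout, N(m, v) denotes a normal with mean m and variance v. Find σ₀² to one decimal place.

For the Normal–Normal model with known σ², precisions add: τ_n = τ₀ + n/σ².
So 1/σ₀² = 1/3.9601 − 12/49.6 = 0.252519 − 0.241935 = 0.010584.
Hence σ₀² = 1/0.010584 ≈ 94.5.

σ₀² = 94.5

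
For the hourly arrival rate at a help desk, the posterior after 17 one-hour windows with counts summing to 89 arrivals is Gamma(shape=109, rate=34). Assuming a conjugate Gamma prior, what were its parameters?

A Gamma(α, β) prior (rate parametrization) on a Poisson rate with n observations summing to S gives posterior Gamma(α+S, β+n).
So α = 109 − 89 = 20 and β = 34 − 17 = 17.

Gamma(shape=20, rate=17)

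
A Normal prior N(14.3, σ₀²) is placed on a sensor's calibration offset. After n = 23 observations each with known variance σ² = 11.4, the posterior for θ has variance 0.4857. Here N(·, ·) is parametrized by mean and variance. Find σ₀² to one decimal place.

For the Normal–Normal model with known σ², precisions add: τ_n = τ₀ + n/σ².
So 1/σ₀² = 1/0.4857 − 23/11.4 = 2.058884 − 2.017544 = 0.041340.
Hence σ₀² = 1/0.041340 ≈ 24.2.

σ₀² = 24.2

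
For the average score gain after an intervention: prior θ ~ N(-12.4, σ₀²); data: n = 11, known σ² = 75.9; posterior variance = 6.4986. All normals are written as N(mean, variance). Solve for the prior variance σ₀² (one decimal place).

For the Normal–Normal model with known σ², precisions add: τ_n = τ₀ + n/σ².
So 1/σ₀² = 1/6.4986 − 11/75.9 = 0.153879 − 0.144928 = 0.008951.
Hence σ₀² = 1/0.008951 ≈ 111.7.

σ₀² = 111.7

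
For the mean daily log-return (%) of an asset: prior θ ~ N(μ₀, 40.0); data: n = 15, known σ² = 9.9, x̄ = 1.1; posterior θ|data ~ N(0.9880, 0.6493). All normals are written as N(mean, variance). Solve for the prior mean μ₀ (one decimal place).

The posterior mean is a precision-weighted average: μ_n = (τ₀μ₀ + τ_data·x̄)/(τ₀+τ_data), with τ₀=1/σ₀² and τ_data=n/σ².
Here τ₀ = 1/40.0 = 0.025000 and τ_data = 15/9.9 = 1.515152, so τ_n = 1.540152.
Rearranging for μ₀: μ₀ = (μ_n·τ_n − τ_data·x̄)/τ₀ = (0.9880·1.540152 − 1.515152·1.1) / 0.025000 = -0.144997/0.025000 ≈ -5.8.

μ₀ = -5.8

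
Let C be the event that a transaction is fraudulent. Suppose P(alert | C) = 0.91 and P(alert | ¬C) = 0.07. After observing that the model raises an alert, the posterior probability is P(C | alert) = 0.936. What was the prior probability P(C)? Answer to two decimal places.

In odds form, posterior odds = prior odds × likelihood ratio, so prior odds = posterior odds ÷ LR.
Posterior odds = 0.936/(1−0.936) = 14.6250. LR = 0.91/0.07 = 13.0000.
Prior odds = 14.6250/13.0000 = 1.1250, so P(C) = 1.1250/(1+1.1250) ≈ 0.53.

P(C) = 0.53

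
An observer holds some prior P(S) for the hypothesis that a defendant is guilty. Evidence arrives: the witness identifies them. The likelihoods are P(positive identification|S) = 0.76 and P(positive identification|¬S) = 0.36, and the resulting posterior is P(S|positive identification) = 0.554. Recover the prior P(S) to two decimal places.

Bayes' rule in odds form gives O(S|E) = O(S)·[P(E|S)/P(E|¬S)], hence O(S) = O(S|E)/LR.
Posterior odds = 0.554/(1−0.554) = 1.2422. LR = 0.76/0.36 = 2.1111.
Prior odds = 1.2422/2.1111 = 0.5884, so P(S) = 0.5884/(1+0.5884) ≈ 0.37.

P(S) = 0.37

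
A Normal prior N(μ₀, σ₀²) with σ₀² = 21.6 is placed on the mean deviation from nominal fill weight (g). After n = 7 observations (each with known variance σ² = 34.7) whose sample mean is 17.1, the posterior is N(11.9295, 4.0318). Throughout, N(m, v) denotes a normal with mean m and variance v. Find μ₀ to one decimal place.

The posterior mean is a precision-weighted average: μ_n = (τ₀μ₀ + τ_data·x̄)/(τ₀+τ_data), with τ₀=1/σ₀² and τ_data=n/σ².
Here τ₀ = 1/21.6 = 0.046296 and τ_data = 7/34.7 = 0.201729, so τ_n = 0.248025.
Rearranging for μ₀: μ₀ = (μ_n·τ_n − τ_data·x̄)/τ₀ = (11.9295·0.248025 − 0.201729·17.1) / 0.046296 = -0.490752/0.046296 ≈ -10.6.

μ₀ = -10.6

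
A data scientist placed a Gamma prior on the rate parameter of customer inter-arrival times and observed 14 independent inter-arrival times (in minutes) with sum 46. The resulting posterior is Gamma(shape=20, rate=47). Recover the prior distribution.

Gamma–exponential conjugacy: posterior shape = α + n, posterior rate = β + Σtᵢ.
So α = 20 − 14 = 6 and β = 47 − 46 = 1.

Gamma(shape=6, rate=1)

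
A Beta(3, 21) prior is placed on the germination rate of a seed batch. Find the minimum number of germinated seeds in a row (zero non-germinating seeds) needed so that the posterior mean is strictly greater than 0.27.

After k germinated seeds and 0 non-germinating seeds the posterior is Beta(3+k, 21), with mean (3+k)/(3+21+k).
Set (3+k)/(24+k) > 0.27 and solve: k > (0.27·24 − 3)/(1 − 0.27) = 4.767.
The smallest integer exceeding 4.767 is 5.

k = 5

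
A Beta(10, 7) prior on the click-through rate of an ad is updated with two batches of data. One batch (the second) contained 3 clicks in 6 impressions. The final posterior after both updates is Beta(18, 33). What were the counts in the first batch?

Because Beta–binomial updating is additive in the counts, the combined data contributed (α_post−α_prior, β_post−β_prior) successes and failures.
Total across both batches: 18−10=8 clicks, 33−7=26 non-clicks.
Subtract the second batch: 8−3=5 clicks and 26−3=23 non-clicks.

5 clicks and 23 non-clicks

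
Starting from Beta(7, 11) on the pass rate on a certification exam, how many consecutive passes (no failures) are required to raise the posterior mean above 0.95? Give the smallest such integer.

After k passes and 0 failures the posterior is Beta(7+k, 11), with mean (7+k)/(7+11+k).
Set (7+k)/(18+k) > 0.95 and solve: k > (0.95·18 − 7)/(1 − 0.95) = 202.000.
The smallest integer exceeding 202.000 is 203, and checking k=203: (210)/(221) = 0.9502 > 0.95.

k = 203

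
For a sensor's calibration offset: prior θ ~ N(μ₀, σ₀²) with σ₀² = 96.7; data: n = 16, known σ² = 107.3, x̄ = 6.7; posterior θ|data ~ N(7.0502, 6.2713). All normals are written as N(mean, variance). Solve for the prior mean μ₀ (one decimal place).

μ₀ = 12.1

With known observation variance, the Normal–Normal posterior has precision τ_n = τ₀ + n/σ² and mean μ_n = (τ₀μ₀ + (n/σ²)x̄)/τ_n.
Here τ₀ = 1/96.7 = 0.010341 and τ_data = 16/107.3 = 0.149115, so τ_n = 0.159456.
Rearranging for μ₀: μ₀ = (μ_n·τ_n − τ_data·x̄)/τ₀ = (7.0502·0.159456 − 0.149115·6.7) / 0.010341 = 0.125126/0.010341 ≈ 12.1.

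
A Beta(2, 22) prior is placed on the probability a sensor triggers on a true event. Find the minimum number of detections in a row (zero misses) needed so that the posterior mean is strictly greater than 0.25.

After k detections and 0 misses the posterior is Beta(2+k, 22), with mean (2+k)/(2+22+k).
Set (2+k)/(24+k) > 0.25 and solve: k > (0.25·24 − 2)/(1 − 0.25) = 5.333.
The smallest integer exceeding 5.333 is 6.

k = 6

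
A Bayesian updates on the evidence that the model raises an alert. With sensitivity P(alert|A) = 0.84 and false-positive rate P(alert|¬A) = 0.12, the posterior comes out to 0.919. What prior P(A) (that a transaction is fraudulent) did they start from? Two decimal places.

In odds form, posterior odds = prior odds × likelihood ratio, so prior odds = posterior odds ÷ LR.
Posterior odds = 0.919/(1−0.919) = 11.3457. LR = 0.84/0.12 = 7.0000.
Prior odds = 11.3457/7.0000 = 1.6208, so P(A) = 1.6208/(1+1.6208) ≈ 0.62.

P(A) = 0.62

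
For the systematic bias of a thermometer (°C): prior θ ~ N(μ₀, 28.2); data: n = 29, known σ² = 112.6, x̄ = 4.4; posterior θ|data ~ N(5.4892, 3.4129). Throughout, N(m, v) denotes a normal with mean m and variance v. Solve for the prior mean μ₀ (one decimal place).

With known observation variance, the Normal–Normal posterior has precision τ_n = τ₀ + n/σ² and mean μ_n = (τ₀μ₀ + (n/σ²)x̄)/τ_n.
Here τ₀ = 1/28.2 = 0.035461 and τ_data = 29/112.6 = 0.257549, so τ_n = 0.293010.
Rearranging for μ₀: μ₀ = (μ_n·τ_n − τ_data·x̄)/τ₀ = (5.4892·0.293010 − 0.257549·4.4) / 0.035461 = 0.475175/0.035461 ≈ 13.4.

μ₀ = 13.4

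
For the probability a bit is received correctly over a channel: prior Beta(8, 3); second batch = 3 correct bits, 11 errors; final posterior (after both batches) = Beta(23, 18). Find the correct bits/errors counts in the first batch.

12 correct bits and 4 errors

Because Beta–binomial updating is additive in the counts, the combined data contributed (α_post−α_prior, β_post−β_prior) successes and failures.
Total across both batches: 23−8=15 correct bits, 18−3=15 errors.
Subtract the second batch: 15−3=12 correct bits and 15−11=4 errors.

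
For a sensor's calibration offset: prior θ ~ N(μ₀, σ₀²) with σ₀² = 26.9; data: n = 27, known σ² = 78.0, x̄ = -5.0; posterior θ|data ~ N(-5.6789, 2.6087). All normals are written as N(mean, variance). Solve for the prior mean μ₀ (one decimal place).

μ₀ = -12.0

With known observation variance, the Normal–Normal posterior has precision τ_n = τ₀ + n/σ² and mean μ_n = (τ₀μ₀ + (n/σ²)x̄)/τ_n.
Here τ₀ = 1/26.9 = 0.037175 and τ_data = 27/78.0 = 0.346154, so τ_n = 0.383329.
Rearranging for μ₀: μ₀ = (μ_n·τ_n − τ_data·x̄)/τ₀ = (-5.6789·0.383329 − 0.346154·-5.0) / 0.037175 = -0.446117/0.037175 ≈ -12.0.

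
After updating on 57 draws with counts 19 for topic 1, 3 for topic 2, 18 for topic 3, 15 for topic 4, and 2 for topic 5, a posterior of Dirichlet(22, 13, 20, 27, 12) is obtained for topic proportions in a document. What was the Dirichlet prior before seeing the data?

For a Dirichlet(α) prior with multinomial counts c, the posterior is Dirichlet(α + c) componentwise.
Subtract each count from the matching posterior parameter: 22−19=3, 13−3=10, 20−18=2, 27−15=12, 12−2=10.

Dirichlet(3, 10, 2, 12, 10)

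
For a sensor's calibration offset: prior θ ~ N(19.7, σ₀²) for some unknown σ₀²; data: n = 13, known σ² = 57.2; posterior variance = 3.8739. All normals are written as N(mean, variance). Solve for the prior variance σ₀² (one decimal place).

σ₀² = 32.4

Posterior precision equals prior precision plus data precision: 1/σ_n² = 1/σ₀² + n/σ².
So 1/σ₀² = 1/3.8739 − 13/57.2 = 0.258138 − 0.227273 = 0.030865.
Hence σ₀² = 1/0.030865 ≈ 32.4.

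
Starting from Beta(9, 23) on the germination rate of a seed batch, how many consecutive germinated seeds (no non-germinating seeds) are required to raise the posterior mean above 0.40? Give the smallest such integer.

After k germinated seeds and 0 non-germinating seeds the posterior is Beta(9+k, 23), with mean (9+k)/(9+23+k).
Set (9+k)/(32+k) > 0.40 and solve: k > (0.40·32 − 9)/(1 − 0.40) = 6.333.
The smallest integer exceeding 6.333 is 7, and checking k=7: (16)/(39) = 0.4103 > 0.40.

k = 7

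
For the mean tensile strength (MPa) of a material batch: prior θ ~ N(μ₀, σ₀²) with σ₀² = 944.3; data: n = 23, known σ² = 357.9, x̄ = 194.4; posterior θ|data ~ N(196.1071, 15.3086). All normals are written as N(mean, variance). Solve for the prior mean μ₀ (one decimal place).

With known observation variance, the Normal–Normal posterior has precision τ_n = τ₀ + n/σ² and mean μ_n = (τ₀μ₀ + (n/σ²)x̄)/τ_n.
Here τ₀ = 1/944.3 = 0.001059 and τ_data = 23/357.9 = 0.064264, so τ_n = 0.065323.
Rearranging for μ₀: μ₀ = (μ_n·τ_n − τ_data·x̄)/τ₀ = (196.1071·0.065323 − 0.064264·194.4) / 0.001059 = 0.317382/0.001059 ≈ 299.7.

μ₀ = 299.7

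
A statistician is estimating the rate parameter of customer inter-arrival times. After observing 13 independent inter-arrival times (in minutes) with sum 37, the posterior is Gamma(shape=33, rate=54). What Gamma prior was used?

Gamma(shape=20, rate=17)

For an exponential likelihood with a Gamma(α, β) prior on the rate, n observations with total T give posterior Gamma(α+n, β+T).
So α = 33 − 13 = 20 and β = 54 − 37 = 17.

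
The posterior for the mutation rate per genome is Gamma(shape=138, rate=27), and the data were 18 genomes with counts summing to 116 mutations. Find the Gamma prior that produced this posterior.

Gamma(shape=22, rate=9)

A Gamma(α, β) prior (rate parametrization) on a Poisson rate with n observations summing to S gives posterior Gamma(α+S, β+n).
So α = 138 − 116 = 22 and β = 27 − 18 = 9.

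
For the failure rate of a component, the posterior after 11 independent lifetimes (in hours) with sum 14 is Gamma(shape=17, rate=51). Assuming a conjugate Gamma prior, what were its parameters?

For an exponential likelihood with a Gamma(α, β) prior on the rate, n observations with total T give posterior Gamma(α+n, β+T).
So α = 17 − 11 = 6 and β = 51 − 14 = 37.

Gamma(shape=6, rate=37)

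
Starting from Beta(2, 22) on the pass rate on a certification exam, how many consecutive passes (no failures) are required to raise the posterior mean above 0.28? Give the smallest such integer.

After k passes and 0 failures the posterior is Beta(2+k, 22), with mean (2+k)/(2+22+k).
Set (2+k)/(24+k) > 0.28 and solve: k > (0.28·24 − 2)/(1 − 0.28) = 6.556.
The smallest integer exceeding 6.556 is 7, and checking k=7: (9)/(31) = 0.2903 > 0.28.

k = 7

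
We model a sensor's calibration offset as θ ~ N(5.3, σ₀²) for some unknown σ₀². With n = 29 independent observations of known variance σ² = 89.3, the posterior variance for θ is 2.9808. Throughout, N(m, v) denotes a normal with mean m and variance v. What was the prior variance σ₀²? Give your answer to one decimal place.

Posterior precision equals prior precision plus data precision: 1/σ_n² = 1/σ₀² + n/σ².
So 1/σ₀² = 1/2.9808 − 29/89.3 = 0.335480 − 0.324748 = 0.010732.
Hence σ₀² = 1/0.010732 ≈ 93.2.

σ₀² = 93.2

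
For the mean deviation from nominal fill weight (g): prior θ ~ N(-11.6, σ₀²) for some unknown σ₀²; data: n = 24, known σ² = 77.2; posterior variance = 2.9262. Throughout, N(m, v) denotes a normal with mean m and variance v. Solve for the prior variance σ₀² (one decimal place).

σ₀² = 32.4

For the Normal–Normal model with known σ², precisions add: τ_n = τ₀ + n/σ².
So 1/σ₀² = 1/2.9262 − 24/77.2 = 0.341740 − 0.310881 = 0.030859.
Hence σ₀² = 1/0.030859 ≈ 32.4.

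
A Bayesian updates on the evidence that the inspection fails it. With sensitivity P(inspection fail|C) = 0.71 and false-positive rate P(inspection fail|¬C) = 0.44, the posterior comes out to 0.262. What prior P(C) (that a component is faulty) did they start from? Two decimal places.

In odds form, posterior odds = prior odds × likelihood ratio, so prior odds = posterior odds ÷ LR.
Posterior odds = 0.262/(1−0.262) = 0.3550. LR = 0.71/0.44 = 1.6136.
Prior odds = 0.3550/1.6136 = 0.2200, so P(C) = 0.2200/(1+0.2200) ≈ 0.18.

P(C) = 0.18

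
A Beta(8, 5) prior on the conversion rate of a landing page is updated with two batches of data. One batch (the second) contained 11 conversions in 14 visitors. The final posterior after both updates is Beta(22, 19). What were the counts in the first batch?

3 conversions and 11 bounces

Sequential conjugate updates are equivalent to a single update on the pooled data, so total successes = posterior α − prior α and total failures = posterior β − prior β.
Total across both batches: 22−8=14 conversions, 19−5=14 bounces.
Subtract the second batch: 14−11=3 conversions and 14−3=11 bounces.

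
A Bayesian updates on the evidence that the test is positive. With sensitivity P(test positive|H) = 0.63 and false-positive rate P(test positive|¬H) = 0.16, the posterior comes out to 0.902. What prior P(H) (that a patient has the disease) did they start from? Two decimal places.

P(H) = 0.70

In odds form, posterior odds = prior odds × likelihood ratio, so prior odds = posterior odds ÷ LR.
Posterior odds = 0.902/(1−0.902) = 9.2041. LR = 0.63/0.16 = 3.9375.
Prior odds = 9.2041/3.9375 = 2.3375, so P(H) = 2.3375/(1+2.3375) ≈ 0.70.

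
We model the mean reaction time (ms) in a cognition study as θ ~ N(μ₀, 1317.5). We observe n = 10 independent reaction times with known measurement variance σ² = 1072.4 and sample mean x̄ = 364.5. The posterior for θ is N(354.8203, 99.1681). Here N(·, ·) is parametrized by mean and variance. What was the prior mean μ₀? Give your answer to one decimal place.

The posterior mean is a precision-weighted average: μ_n = (τ₀μ₀ + τ_data·x̄)/(τ₀+τ_data), with τ₀=1/σ₀² and τ_data=n/σ².
Here τ₀ = 1/1317.5 = 0.000759 and τ_data = 10/1072.4 = 0.009325, so τ_n = 0.010084.
Rearranging for μ₀: μ₀ = (μ_n·τ_n − τ_data·x̄)/τ₀ = (354.8203·0.010084 − 0.009325·364.5) / 0.000759 = 0.179045/0.000759 ≈ 235.9.

μ₀ = 235.9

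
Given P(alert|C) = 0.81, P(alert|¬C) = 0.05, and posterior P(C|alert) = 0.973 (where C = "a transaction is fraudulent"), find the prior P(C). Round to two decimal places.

Bayes' rule in odds form gives O(C|E) = O(C)·[P(E|C)/P(E|¬C)], hence O(C) = O(C|E)/LR.
Posterior odds = 0.973/(1−0.973) = 36.0370. LR = 0.81/0.05 = 16.2000.
Prior odds = 36.0370/16.2000 = 2.2245, so P(C) = 2.2245/(1+2.2245) ≈ 0.69.

P(C) = 0.69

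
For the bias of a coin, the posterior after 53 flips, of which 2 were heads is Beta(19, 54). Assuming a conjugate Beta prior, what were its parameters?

Beta(17, 3)

Beta is conjugate to the binomial likelihood: posterior = Beta(α+s, β+f).
So α = 19 − 2 = 17 and β = 54 − 51 = 3.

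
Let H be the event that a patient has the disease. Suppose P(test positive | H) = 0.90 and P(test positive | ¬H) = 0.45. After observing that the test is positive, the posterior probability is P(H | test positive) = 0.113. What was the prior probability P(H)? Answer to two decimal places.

P(H) = 0.06

Bayes' rule in odds form gives O(H|E) = O(H)·[P(E|H)/P(E|¬H)], hence O(H) = O(H|E)/LR.
Posterior odds = 0.113/(1−0.113) = 0.1274. LR = 0.90/0.45 = 2.0000.
Prior odds = 0.1274/2.0000 = 0.0637, so P(H) = 0.0637/(1+0.0637) ≈ 0.06.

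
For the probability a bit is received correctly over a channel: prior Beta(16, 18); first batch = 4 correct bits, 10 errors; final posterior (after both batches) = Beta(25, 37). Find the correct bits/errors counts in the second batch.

5 correct bits and 9 errors

Sequential conjugate updates are equivalent to a single update on the pooled data, so total successes = posterior α − prior α and total failures = posterior β − prior β.
Total across both batches: 25−16=9 correct bits, 37−18=19 errors.
Subtract the first batch: 9−4=5 correct bits and 19−10=9 errors.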